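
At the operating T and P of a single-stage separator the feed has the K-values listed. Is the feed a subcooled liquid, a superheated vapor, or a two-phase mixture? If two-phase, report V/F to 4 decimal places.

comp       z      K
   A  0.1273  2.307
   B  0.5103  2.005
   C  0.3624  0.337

ΣzᵢKᵢ = 1.4390; Σzᵢ/Kᵢ = 1.3851.
Both exceed 1, so a two-phase solution exists.
Rachford–Rice: g(ψ) = Σ zᵢ(Kᵢ−1)/(1+ψ(Kᵢ−1)) = 0.
Newton iteration, ψ⁰ = 0.67:
  ψ = 0.6700: g = -0.03712, g' = -0.7616 → ψ = 0.6213
  ψ = 0.6213: g = -0.00100, g' = -0.7222 → ψ = 0.6199
Converged at ψ = 0.6199.

two-phase, V/F = 0.6199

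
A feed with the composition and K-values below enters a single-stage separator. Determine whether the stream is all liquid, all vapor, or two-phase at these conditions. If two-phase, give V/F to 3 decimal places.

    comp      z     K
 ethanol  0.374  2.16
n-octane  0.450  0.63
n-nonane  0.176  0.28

ΣzᵢKᵢ = 1.141; Σzᵢ/Kᵢ = 1.516.
Both exceed 1, so a two-phase solution exists.
Let ψ = V/F and solve Σ zᵢ(Kᵢ−1)/(1+ψ(Kᵢ−1)) = 0.
Newton iteration, ψ⁰ = 0.5:
  ψ = 0.500: g = -0.1277, g' = -0.517 → ψ = 0.253
  ψ = 0.253: g = -0.0032, g' = -0.512 → ψ = 0.247
Converged at ψ = 0.247.

two-phase, V/F = 0.247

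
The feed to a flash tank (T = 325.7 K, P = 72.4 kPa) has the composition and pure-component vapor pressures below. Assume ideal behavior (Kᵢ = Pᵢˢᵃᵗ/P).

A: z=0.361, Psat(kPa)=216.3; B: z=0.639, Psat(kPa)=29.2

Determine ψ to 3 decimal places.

ψ = 0.284

Raoult's law: Kᵢ = Pᵢˢᵃᵗ/P = Pᵢˢᵃᵗ/72.4.
  K_A = 216.3/72.4 = 2.98757, K_B = 29.2/72.4 = 0.40331
Let ψ = V/F and solve Σ zᵢ(Kᵢ−1)/(1+ψ(Kᵢ−1)) = 0.
Feasibility: ΣzᵢKᵢ = 1.336, Σzᵢ/Kᵢ = 1.705 — both > 1, two phases present.
Iterate (Newton) starting at ψ = 0.39:
  ψ = 0.390: g = -0.0927, g' = -0.839 → ψ = 0.279
  ψ = 0.279: g = 0.0037, g' = -0.917 → ψ = 0.284
Converged at ψ = 0.284.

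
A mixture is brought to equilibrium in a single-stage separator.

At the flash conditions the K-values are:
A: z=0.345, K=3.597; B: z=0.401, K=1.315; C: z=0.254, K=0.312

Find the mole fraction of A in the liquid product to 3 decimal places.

Let ψ = V/F and solve Σ zᵢ(Kᵢ−1)/(1+ψ(Kᵢ−1)) = 0.
Feasibility: ΣzᵢKᵢ = 1.848, Σzᵢ/Kᵢ = 1.215 — both > 1, two phases present.
Iterate (Newton) starting at ψ = 0.5:
  ψ = 0.500: g = 0.2325, g' = -0.750 → ψ = 0.810
  ψ = 0.810: g = -0.0056, g' = -0.881 → ψ = 0.804
Converged at ψ = 0.804.
Compositions from xᵢ = zᵢ/(1+ψ(Kᵢ−1)), yᵢ = Kᵢxᵢ:
  A: x = 0.112, y = 0.402
  B: x = 0.320, y = 0.421
  C: x = 0.568, y = 0.177

x_A = 0.112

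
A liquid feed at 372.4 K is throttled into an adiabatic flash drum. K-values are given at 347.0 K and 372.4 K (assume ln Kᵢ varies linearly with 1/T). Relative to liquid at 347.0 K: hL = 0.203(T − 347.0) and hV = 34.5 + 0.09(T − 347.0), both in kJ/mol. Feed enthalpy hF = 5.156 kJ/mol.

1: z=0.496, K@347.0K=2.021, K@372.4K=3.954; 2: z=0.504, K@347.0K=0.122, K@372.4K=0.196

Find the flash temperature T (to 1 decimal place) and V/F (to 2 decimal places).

T = 349.4 K, V/F = 0.14

Adiabatic flash: solve Rachford–Rice at each trial T, then check hF = ψ·hV(T) + (1−ψ)·hL(T).
  T = 347.0 K: K = (2.021, 0.122), RR gives ψ = 0.071, H_out = 2.459 kJ/mol
  T = 372.4 K: K = (3.954, 0.196), RR gives ψ = 0.446, H_out = 19.273 kJ/mol
  T = 359.7 K: K = (2.861, 0.156), RR gives ψ = 0.317, H_out = 13.051 kJ/mol
  T = 353.4 K: K = (2.415, 0.138), RR gives ψ = 0.220, H_out = 8.714 kJ/mol
  T = 350.2 K: K = (2.211, 0.130), RR gives ψ = 0.154, H_out = 5.906 kJ/mol
  T = 348.6 K: K = (2.114, 0.126), RR gives ψ = 0.115, H_out = 4.278 kJ/mol
  T = 349.4 K: K = (2.162, 0.128), RR gives ψ = 0.135, H_out = 5.114 kJ/mol
Linear interpolation between T = 349.4 (H_out = 5.114) and T = 350.2 (H_out = 5.906) on hF = 5.156 gives T ≈ 349.4 K, at which ψ = 0.14.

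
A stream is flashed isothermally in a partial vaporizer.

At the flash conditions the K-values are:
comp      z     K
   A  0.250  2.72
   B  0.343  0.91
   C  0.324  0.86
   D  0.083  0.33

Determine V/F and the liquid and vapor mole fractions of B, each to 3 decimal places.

V/F = 0.724, x_B = 0.367, y_B = 0.334

Material balance + equilibrium reduce to Σ zᵢ(Kᵢ−1)/(1+V/F(Kᵢ−1)) = 0.
Feasibility: ΣzᵢKᵢ = 1.298, Σzᵢ/Kᵢ = 1.097 — both > 1, two phases present.
Newton–Raphson from V/F = 0.5:
  V/F = 0.500: g = 0.0665, g' = -0.308 → V/F = 0.715
  V/F = 0.715: g = 0.0026, g' = -0.297 → V/F = 0.724
Converged at V/F = 0.724.
Compositions from xᵢ = zᵢ/(1+V/F(Kᵢ−1)), yᵢ = Kᵢxᵢ:
  A: x = 0.111, y = 0.303
  B: x = 0.367, y = 0.334
  C: x = 0.361, y = 0.310
  D: x = 0.161, y = 0.053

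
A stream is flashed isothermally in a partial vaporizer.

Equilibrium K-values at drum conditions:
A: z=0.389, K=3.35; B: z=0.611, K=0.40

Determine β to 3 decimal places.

β = 0.388

Binary case is linear: z₁(K₁−1)(1+β(K₂−1)) + z₂(K₂−1)(1+β(K₁−1)) = 0
⇒ β = [z₁(K₁−1)+z₂(K₂−1)] / [−(K₁−1)(K₂−1)] = 0.5475/1.4100 = 0.388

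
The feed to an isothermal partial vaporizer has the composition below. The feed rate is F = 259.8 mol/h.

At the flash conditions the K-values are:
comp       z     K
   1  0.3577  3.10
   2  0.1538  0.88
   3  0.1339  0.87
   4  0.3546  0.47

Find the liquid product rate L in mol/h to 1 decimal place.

L = 95.0 mol/h

Material balance + equilibrium reduce to Σ zᵢ(Kᵢ−1)/(1+ψ(Kᵢ−1)) = 0.
Check two-phase: ΣzᵢKᵢ = 1.5274 > 1 and Σzᵢ/Kᵢ = 1.1985 > 1, so g(0) = 0.5274 > 0 and g(1) = -0.1985 < 0.
Newton–Raphson from ψ = 0.58:
  ψ = 0.5800: g = 0.02866, g' = -0.5335 → ψ = 0.6337
  ψ = 0.6337: g = 0.00035, g' = -0.5215 → ψ = 0.6344
Converged at ψ = 0.6344.
Then V = ψ·F = 0.6344·259.8 = 164.8 mol/h and L = F − V = 95.0 mol/h.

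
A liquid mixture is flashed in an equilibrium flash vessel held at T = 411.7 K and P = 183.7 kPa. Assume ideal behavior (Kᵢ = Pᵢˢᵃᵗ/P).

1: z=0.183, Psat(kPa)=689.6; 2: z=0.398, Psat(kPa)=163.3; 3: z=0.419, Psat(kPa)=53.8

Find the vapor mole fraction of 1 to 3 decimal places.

y_1 = 0.506

Raoult's law: Kᵢ = Pᵢˢᵃᵗ/P = Pᵢˢᵃᵗ/183.7.
  K_1 = 689.6/183.7 = 3.75395, K_2 = 163.3/183.7 = 0.88895, K_3 = 53.8/183.7 = 0.29287
Rachford–Rice: g(ψ) = Σ zᵢ(Kᵢ−1)/(1+ψ(Kᵢ−1)) = 0.
Feasibility: ΣzᵢKᵢ = 1.163, Σzᵢ/Kᵢ = 1.927 — both > 1, two phases present.
Iterate (Newton) starting at ψ = 0.5:
  ψ = 0.500: g = -0.2931, g' = -0.753 → ψ = 0.110
  ψ = 0.110: g = 0.0202, g' = -1.067 → ψ = 0.129
  ψ = 0.129: g = 0.0005, g' = -1.013 → ψ = 0.130
Converged at ψ = 0.130.
Compositions from xᵢ = zᵢ/(1+ψ(Kᵢ−1)), yᵢ = Kᵢxᵢ:
  1: x = 0.135, y = 0.506
  2: x = 0.404, y = 0.359
  3: x = 0.461, y = 0.135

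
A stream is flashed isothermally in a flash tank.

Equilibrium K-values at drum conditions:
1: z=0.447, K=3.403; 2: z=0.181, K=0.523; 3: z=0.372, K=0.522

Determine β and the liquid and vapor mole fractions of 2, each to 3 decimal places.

Iterate (Newton) starting at β = 0.46:
  β = 0.460: g = 0.1716, g' = -0.790 → β = 0.677
  β = 0.677: g = 0.0182, g' = -0.650 → β = 0.705
  β = 0.705: g = 0.0001, g' = -0.642 → β = 0.706
Converged at β = 0.706.
Compositions from xᵢ = zᵢ/(1+β(Kᵢ−1)), yᵢ = Kᵢxᵢ:
  1: x = 0.166, y = 0.564
  2: x = 0.273, y = 0.143
  3: x = 0.561, y = 0.293

β = 0.706, x_2 = 0.273, y_2 = 0.143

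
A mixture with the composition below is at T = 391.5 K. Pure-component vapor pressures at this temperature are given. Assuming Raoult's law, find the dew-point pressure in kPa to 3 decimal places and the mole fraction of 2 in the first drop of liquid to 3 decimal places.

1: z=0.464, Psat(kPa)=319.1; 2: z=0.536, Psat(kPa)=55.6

Pdew = 90.136 kPa, x_2 = 0.869

At the dew point ψ → 1, so Σzᵢ/Kᵢ = 1 with Kᵢ = Pᵢˢᵃᵗ/P ⇒ 1/P = Σzᵢ/Pᵢˢᵃᵗ.
1/P = 0.464/319.1 + 0.536/55.6 = 0.011094 ⇒ P = 90.136 kPa
xᵢ = zᵢP/Pᵢˢᵃᵗ ⇒ x_2 = 0.536·90.136/55.6 = 0.869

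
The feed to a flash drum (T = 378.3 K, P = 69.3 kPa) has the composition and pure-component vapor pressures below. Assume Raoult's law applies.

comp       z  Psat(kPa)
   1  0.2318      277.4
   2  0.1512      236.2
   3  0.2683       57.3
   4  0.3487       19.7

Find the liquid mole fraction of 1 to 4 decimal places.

Raoult's law: Kᵢ = Pᵢˢᵃᵗ/P = Pᵢˢᵃᵗ/69.3.
  K_1 = 277.4/69.3 = 4.002886, K_2 = 236.2/69.3 = 3.408369, K_3 = 57.3/69.3 = 0.826840, K_4 = 19.7/69.3 = 0.284271
Iterate (Newton) starting at V/F = 0.5:
  V/F = 0.5000: g = 0.00395, g' = -0.9574 → V/F = 0.5041
Converged at V/F = 0.5041.
Compositions from xᵢ = zᵢ/(1+V/F(Kᵢ−1)), yᵢ = Kᵢxᵢ:
  1: x = 0.0922, y = 0.3691
  2: x = 0.0683, y = 0.2328
  3: x = 0.2940, y = 0.2431
  4: x = 0.5455, y = 0.1551

x_1 = 0.0922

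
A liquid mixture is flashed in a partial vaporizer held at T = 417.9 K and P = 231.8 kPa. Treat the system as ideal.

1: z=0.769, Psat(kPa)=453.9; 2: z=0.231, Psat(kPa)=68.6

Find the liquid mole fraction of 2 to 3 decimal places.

Raoult's law: Kᵢ = Pᵢˢᵃᵗ/P = Pᵢˢᵃᵗ/231.8.
  K_1 = 453.9/231.8 = 1.95815, K_2 = 68.6/231.8 = 0.29594
Rachford–Rice: g(β) = Σ zᵢ(Kᵢ−1)/(1+β(Kᵢ−1)) = 0.
Feasibility: ΣzᵢKᵢ = 1.574, Σzᵢ/Kᵢ = 1.173 — both > 1, two phases present.
Newton–Raphson from β = 0.68:
  β = 0.680: g = 0.1341, g' = -0.680 → β = 0.877
  β = 0.877: g = -0.0249, g' = -0.991 → β = 0.852
  β = 0.852: g = -0.0008, g' = -0.929 → β = 0.851
Converged at β = 0.851.
Compositions from xᵢ = zᵢ/(1+β(Kᵢ−1)), yᵢ = Kᵢxᵢ:
  1: x = 0.424, y = 0.829
  2: x = 0.576, y = 0.171

x_2 = 0.576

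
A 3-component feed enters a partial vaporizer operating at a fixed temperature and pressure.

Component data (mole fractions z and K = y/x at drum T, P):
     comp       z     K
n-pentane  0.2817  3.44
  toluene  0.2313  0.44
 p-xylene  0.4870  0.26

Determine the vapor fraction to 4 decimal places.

Let ψ = V/F and solve Σ zᵢ(Kᵢ−1)/(1+ψ(Kᵢ−1)) = 0.
g(0) = ΣzᵢKᵢ − 1 = 0.1974 and g(1) = 1 − Σzᵢ/Kᵢ = -1.4806, so a root lies in (0, 1).
Iterate (Newton) starting at ψ = 0.5:
  ψ = 0.5000: g = -0.44232, g' = -1.1521 → ψ = 0.1161
  ψ = 0.1161: g = 0.00284, g' = -1.4206 → ψ = 0.1181
Converged at ψ = 0.1181.

ψ = 0.1181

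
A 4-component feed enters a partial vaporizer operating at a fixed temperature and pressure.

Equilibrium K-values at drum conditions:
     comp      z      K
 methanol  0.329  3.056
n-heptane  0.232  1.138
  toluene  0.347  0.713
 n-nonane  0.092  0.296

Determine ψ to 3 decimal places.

Let ψ = V/F and solve Σ zᵢ(Kᵢ−1)/(1+ψ(Kᵢ−1)) = 0.
Check two-phase: ΣzᵢKᵢ = 1.544 > 1 and Σzᵢ/Kᵢ = 1.109 > 1, so g(0) = 0.544 > 0 and g(1) = -0.109 < 0.
Newton iteration, ψ⁰ = 0.35:
  ψ = 0.350: g = 0.2272, g' = -0.590 → ψ = 0.735
  ψ = 0.735: g = 0.0379, g' = -0.466 → ψ = 0.817
  ψ = 0.817: g = -0.0011, g' = -0.498 → ψ = 0.814
Converged at ψ = 0.814.

ψ = 0.814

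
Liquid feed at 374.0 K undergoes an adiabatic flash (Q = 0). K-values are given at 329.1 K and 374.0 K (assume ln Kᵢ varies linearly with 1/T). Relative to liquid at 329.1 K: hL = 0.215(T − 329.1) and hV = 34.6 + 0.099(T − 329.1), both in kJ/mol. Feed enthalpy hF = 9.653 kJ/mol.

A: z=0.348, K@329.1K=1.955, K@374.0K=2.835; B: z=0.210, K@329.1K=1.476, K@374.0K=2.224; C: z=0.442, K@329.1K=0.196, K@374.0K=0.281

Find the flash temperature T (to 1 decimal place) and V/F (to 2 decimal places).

T = 338.2 K, V/F = 0.23

Adiabatic flash: solve Rachford–Rice at each trial T, then check hF = ψ·hV(T) + (1−ψ)·hL(T).
  T = 329.1 K: K = (1.955, 1.476, 0.196), RR gives ψ = 0.119, H_out = 4.121 kJ/mol
  T = 374.0 K: K = (2.835, 2.224, 0.281), RR gives ψ = 0.496, H_out = 24.240 kJ/mol
  T = 351.6 K: K = (2.383, 1.837, 0.237), RR gives ψ = 0.351, H_out = 16.053 kJ/mol
  T = 340.4 K: K = (2.167, 1.653, 0.217), RR gives ψ = 0.252, H_out = 10.820 kJ/mol
  T = 334.8 K: K = (2.061, 1.564, 0.206), RR gives ψ = 0.192, H_out = 7.728 kJ/mol
  T = 337.6 K: K = (2.113, 1.609, 0.211), RR gives ψ = 0.223, H_out = 9.323 kJ/mol
  T = 339.0 K: K = (2.140, 1.631, 0.214), RR gives ψ = 0.238, H_out = 10.083 kJ/mol
Linear interpolation between T = 337.6 (H_out = 9.323) and T = 339.0 (H_out = 10.083) on hF = 9.653 gives T ≈ 338.2 K, at which ψ = 0.23.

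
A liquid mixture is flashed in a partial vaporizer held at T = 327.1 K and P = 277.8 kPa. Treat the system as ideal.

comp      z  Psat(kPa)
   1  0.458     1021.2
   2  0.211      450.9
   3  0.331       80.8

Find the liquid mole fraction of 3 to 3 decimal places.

Raoult's law: Kᵢ = Pᵢˢᵃᵗ/P = Pᵢˢᵃᵗ/277.8.
  K_1 = 1021.2/277.8 = 3.67603, K_2 = 450.9/277.8 = 1.62311, K_3 = 80.8/277.8 = 0.29086
Material balance + equilibrium reduce to Σ zᵢ(Kᵢ−1)/(1+V/F(Kᵢ−1)) = 0.
g(0) = ΣzᵢKᵢ − 1 = 1.122 and g(1) = 1 − Σzᵢ/Kᵢ = -0.393, so a root lies in (0, 1).
Newton–Raphson from V/F = 0.5:
  V/F = 0.500: g = 0.2608, g' = -1.047 → V/F = 0.749
  V/F = 0.749: g = -0.0031, g' = -1.159 → V/F = 0.746
Converged at V/F = 0.746.
Compositions from xᵢ = zᵢ/(1+V/F(Kᵢ−1)), yᵢ = Kᵢxᵢ:
  1: x = 0.153, y = 0.562
  2: x = 0.144, y = 0.234
  3: x = 0.703, y = 0.205

x_3 = 0.703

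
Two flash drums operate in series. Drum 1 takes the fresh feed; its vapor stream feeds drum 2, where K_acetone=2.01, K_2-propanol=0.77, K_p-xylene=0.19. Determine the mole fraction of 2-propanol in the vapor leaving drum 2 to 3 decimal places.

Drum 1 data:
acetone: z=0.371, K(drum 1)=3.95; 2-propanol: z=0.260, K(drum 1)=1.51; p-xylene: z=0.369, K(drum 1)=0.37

Drum 1:
Material balance + equilibrium reduce to Σ zᵢ(Kᵢ−1)/(1+ψ₁(Kᵢ−1)) = 0.
Feasibility: ΣzᵢKᵢ = 1.995, Σzᵢ/Kᵢ = 1.263 — both > 1, two phases present.
Newton iteration, ψ₁⁰ = 0.47:
  ψ₁ = 0.470: g = 0.2353, g' = -0.906 → ψ₁ = 0.730
  ψ₁ = 0.730: g = 0.0136, g' = -0.862 → ψ₁ = 0.745
Converged at ψ₁ = 0.745.
Drum-1 compositions:
  acetone: x = 0.116, y = 0.458
  2-propanol: x = 0.188, y = 0.284
  p-xylene: x = 0.696, y = 0.257
Drum-2 feed = drum-1 vapor: z₂ = (0.4581, 0.2845, 0.2574).
Drum 2:
Iterate (Newton) starting at ψ₂ = 0.5:
  ψ₂ = 0.500: g = -0.1169, g' = -0.703 → ψ₂ = 0.334
  ψ₂ = 0.334: g = -0.0105, g' = -0.596 → ψ₂ = 0.316
Converged at ψ₂ = 0.316.
  acetone: x = 0.347, y = 0.698
  2-propanol: x = 0.307, y = 0.236
  p-xylene: x = 0.346, y = 0.066

y_2-propanol (drum 2) = 0.236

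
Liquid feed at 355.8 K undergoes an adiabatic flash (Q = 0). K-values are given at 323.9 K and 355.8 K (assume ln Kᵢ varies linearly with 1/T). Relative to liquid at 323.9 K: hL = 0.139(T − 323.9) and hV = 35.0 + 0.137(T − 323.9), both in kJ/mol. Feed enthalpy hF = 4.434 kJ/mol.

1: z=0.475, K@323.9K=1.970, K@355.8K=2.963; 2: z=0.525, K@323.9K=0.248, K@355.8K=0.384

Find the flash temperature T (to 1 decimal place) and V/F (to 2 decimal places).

T = 325.5 K, V/F = 0.12

Adiabatic flash: solve Rachford–Rice at each trial T, then check hF = ψ·hV(T) + (1−ψ)·hL(T).
  T = 323.9 K: K = (1.970, 0.248), RR gives ψ = 0.090, H_out = 3.164 kJ/mol
  T = 355.8 K: K = (2.963, 0.384), RR gives ψ = 0.504, H_out = 22.030 kJ/mol
  T = 339.9 K: K = (2.441, 0.312), RR gives ψ = 0.326, H_out = 13.624 kJ/mol
  T = 331.9 K: K = (2.198, 0.279), RR gives ψ = 0.221, H_out = 8.833 kJ/mol
  T = 327.9 K: K = (2.083, 0.263), RR gives ψ = 0.160, H_out = 6.144 kJ/mol
  T = 325.9 K: K = (2.026, 0.256), RR gives ψ = 0.126, H_out = 4.696 kJ/mol
  T = 324.9 K: K = (1.998, 0.252), RR gives ψ = 0.109, H_out = 3.942 kJ/mol
  T = 325.4 K: K = (2.012, 0.254), RR gives ψ = 0.118, H_out = 4.322 kJ/mol
Linear interpolation between T = 325.4 (H_out = 4.322) and T = 325.9 (H_out = 4.696) on hF = 4.434 gives T ≈ 325.5 K, at which ψ = 0.12.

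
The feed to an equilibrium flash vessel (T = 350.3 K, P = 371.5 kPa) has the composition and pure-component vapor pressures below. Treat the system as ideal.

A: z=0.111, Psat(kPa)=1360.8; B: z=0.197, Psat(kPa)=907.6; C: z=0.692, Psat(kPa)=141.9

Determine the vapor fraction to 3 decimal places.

Raoult's law: Kᵢ = Pᵢˢᵃᵗ/P = Pᵢˢᵃᵗ/371.5.
  K_A = 1360.8/371.5 = 3.66299, K_B = 907.6/371.5 = 2.44307, K_C = 141.9/371.5 = 0.38197
Material balance + equilibrium reduce to Σ zᵢ(Kᵢ−1)/(1+ψ(Kᵢ−1)) = 0.
Feasibility: ΣzᵢKᵢ = 1.152, Σzᵢ/Kᵢ = 1.923 — both > 1, two phases present.
Newton–Raphson from ψ = 0.5:
  ψ = 0.500: g = -0.3270, g' = -0.837 → ψ = 0.109
  ψ = 0.109: g = 0.0159, g' = -1.083 → ψ = 0.124
Converged at ψ = 0.124.

ψ = 0.124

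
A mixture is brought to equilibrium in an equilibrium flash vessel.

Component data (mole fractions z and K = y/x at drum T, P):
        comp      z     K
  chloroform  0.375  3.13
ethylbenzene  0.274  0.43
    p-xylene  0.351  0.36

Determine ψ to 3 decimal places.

Newton iteration, ψ⁰ = 0.5:
  ψ = 0.500: g = -0.1620, g' = -0.884 → ψ = 0.317
  ψ = 0.317: g = 0.0046, g' = -0.965 → ψ = 0.322
Converged at ψ = 0.322.

ψ = 0.322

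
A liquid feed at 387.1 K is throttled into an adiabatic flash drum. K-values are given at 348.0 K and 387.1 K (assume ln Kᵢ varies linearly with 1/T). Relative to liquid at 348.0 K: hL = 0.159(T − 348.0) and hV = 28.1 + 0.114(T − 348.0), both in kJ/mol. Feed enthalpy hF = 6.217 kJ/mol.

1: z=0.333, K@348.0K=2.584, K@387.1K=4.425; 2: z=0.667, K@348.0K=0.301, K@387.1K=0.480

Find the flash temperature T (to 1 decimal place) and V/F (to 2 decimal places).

Adiabatic flash: solve Rachford–Rice at each trial T, then check hF = ψ·hV(T) + (1−ψ)·hL(T).
  T = 348.0 K: K = (2.584, 0.301), RR gives ψ = 0.055, H_out = 1.554 kJ/mol
  T = 387.1 K: K = (4.425, 0.480), RR gives ψ = 0.446, H_out = 17.955 kJ/mol
  T = 367.6 K: K = (3.433, 0.385), RR gives ψ = 0.267, H_out = 10.393 kJ/mol
  T = 357.8 K: K = (2.990, 0.342), RR gives ψ = 0.171, H_out = 6.276 kJ/mol
  T = 352.9 K: K = (2.782, 0.321), RR gives ψ = 0.116, H_out = 4.017 kJ/mol
  T = 355.4 K: K = (2.887, 0.331), RR gives ψ = 0.145, H_out = 5.191 kJ/mol
Linear interpolation between T = 355.4 (H_out = 5.191) and T = 357.8 (H_out = 6.276) on hF = 6.217 gives T ≈ 357.7 K, at which ψ = 0.17.

T = 357.7 K, V/F = 0.17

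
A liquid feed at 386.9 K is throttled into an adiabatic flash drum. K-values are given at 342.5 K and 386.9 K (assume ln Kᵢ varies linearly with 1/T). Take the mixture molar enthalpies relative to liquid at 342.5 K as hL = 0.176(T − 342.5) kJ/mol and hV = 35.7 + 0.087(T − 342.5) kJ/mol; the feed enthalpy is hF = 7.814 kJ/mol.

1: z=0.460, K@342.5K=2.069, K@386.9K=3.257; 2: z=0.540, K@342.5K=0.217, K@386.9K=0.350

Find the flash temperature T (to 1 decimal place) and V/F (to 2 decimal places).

T = 350.9 K, V/F = 0.18

Adiabatic flash: solve Rachford–Rice at each trial T, then check hF = ψ·hV(T) + (1−ψ)·hL(T).
  T = 342.5 K: K = (2.069, 0.217), RR gives ψ = 0.082, H_out = 2.940 kJ/mol
  T = 386.9 K: K = (3.257, 0.350), RR gives ψ = 0.468, H_out = 22.687 kJ/mol
  T = 364.7 K: K = (2.632, 0.280), RR gives ψ = 0.308, H_out = 14.283 kJ/mol
  T = 353.6 K: K = (2.342, 0.247), RR gives ψ = 0.209, H_out = 9.204 kJ/mol
  T = 348.1 K: K = (2.205, 0.232), RR gives ψ = 0.151, H_out = 6.294 kJ/mol
  T = 350.9 K: K = (2.274, 0.240), RR gives ψ = 0.181, H_out = 7.817 kJ/mol
  T = 349.5 K: K = (2.240, 0.236), RR gives ψ = 0.166, H_out = 7.067 kJ/mol
Linear interpolation between T = 349.5 (H_out = 7.067) and T = 350.9 (H_out = 7.817) on hF = 7.814 gives T ≈ 350.9 K, at which ψ = 0.18.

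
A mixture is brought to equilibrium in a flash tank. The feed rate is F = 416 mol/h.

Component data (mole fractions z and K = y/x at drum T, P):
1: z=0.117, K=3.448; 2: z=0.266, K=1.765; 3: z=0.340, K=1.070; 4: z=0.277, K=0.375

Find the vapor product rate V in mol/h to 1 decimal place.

Let ψ = V/F and solve Σ zᵢ(Kᵢ−1)/(1+ψ(Kᵢ−1)) = 0.
Feasibility: ΣzᵢKᵢ = 1.341, Σzᵢ/Kᵢ = 1.241 — both > 1, two phases present.
Iterate (Newton) starting at ψ = 0.44:
  ψ = 0.440: g = 0.0744, g' = -0.457 → ψ = 0.603
Converged at ψ = 0.603.
Then V = ψ·F = 0.6028·416 = 250.8 mol/h and L = F − V = 165.2 mol/h.

V = 250.8 mol/h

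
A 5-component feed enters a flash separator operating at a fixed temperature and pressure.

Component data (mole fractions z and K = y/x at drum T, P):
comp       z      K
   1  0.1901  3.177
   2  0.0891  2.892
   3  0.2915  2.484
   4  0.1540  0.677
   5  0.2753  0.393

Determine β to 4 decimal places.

β = 0.8329

Newton iteration, β⁰ = 0.33:
  β = 0.3300: g = 0.37035, g' = -0.8940 → β = 0.7443
  β = 0.7443: g = 0.06320, g' = -0.6965 → β = 0.8350
  β = 0.8350: g = -0.00156, g' = -0.7366 → β = 0.8329
Converged at β = 0.8329.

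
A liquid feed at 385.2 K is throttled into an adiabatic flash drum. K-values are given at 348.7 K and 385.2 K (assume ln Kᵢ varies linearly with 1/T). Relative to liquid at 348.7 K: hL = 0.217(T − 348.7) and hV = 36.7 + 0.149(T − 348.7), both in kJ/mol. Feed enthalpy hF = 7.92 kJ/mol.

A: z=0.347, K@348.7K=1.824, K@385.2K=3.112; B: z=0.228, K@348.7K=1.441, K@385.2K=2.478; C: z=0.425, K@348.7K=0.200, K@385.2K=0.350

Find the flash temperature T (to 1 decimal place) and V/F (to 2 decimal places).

T = 353.0 K, V/F = 0.19

Adiabatic flash: solve Rachford–Rice at each trial T, then check hF = ψ·hV(T) + (1−ψ)·hL(T).
  T = 348.7 K: K = (1.824, 1.441, 0.200), RR gives ψ = 0.084, H_out = 3.075 kJ/mol
  T = 385.2 K: K = (3.112, 2.478, 0.350), RR gives ψ = 0.653, H_out = 30.248 kJ/mol
  T = 366.9 K: K = (2.413, 1.914, 0.268), RR gives ψ = 0.431, H_out = 19.223 kJ/mol
  T = 357.8 K: K = (2.105, 1.667, 0.232), RR gives ψ = 0.287, H_out = 12.348 kJ/mol
  T = 353.2 K: K = (1.960, 1.550, 0.216), RR gives ψ = 0.195, H_out = 8.087 kJ/mol
  T = 350.9 K: K = (1.890, 1.494, 0.208), RR gives ψ = 0.142, H_out = 5.653 kJ/mol
Linear interpolation between T = 350.9 (H_out = 5.653) and T = 353.2 (H_out = 8.087) on hF = 7.92 gives T ≈ 353.0 K, at which ψ = 0.19.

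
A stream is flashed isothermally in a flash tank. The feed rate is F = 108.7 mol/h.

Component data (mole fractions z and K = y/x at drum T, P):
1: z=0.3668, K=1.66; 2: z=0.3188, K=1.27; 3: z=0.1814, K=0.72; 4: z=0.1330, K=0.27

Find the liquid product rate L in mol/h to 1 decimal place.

Rachford–Rice: g(ψ) = Σ zᵢ(Kᵢ−1)/(1+ψ(Kᵢ−1)) = 0.
Feasibility: ΣzᵢKᵢ = 1.1803, Σzᵢ/Kᵢ = 1.2165 — both > 1, two phases present.
Newton–Raphson from ψ = 0.5:
  ψ = 0.5000: g = 0.04590, g' = -0.3034 → ψ = 0.6513
  ψ = 0.6513: g = -0.00470, g' = -0.3738 → ψ = 0.6387
  ψ = 0.6387: g = -0.00005, g' = -0.3659 → ψ = 0.6386
Converged at ψ = 0.6386.
Then V = ψ·F = 0.6386·108.7 = 69.4 mol/h and L = F − V = 39.3 mol/h.

L = 39.3 mol/h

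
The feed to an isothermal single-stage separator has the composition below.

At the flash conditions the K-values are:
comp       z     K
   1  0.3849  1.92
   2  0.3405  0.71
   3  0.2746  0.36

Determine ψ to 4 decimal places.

ψ = 0.1824

Let ψ = V/F and solve Σ zᵢ(Kᵢ−1)/(1+ψ(Kᵢ−1)) = 0.
Feasibility: ΣzᵢKᵢ = 1.0796, Σzᵢ/Kᵢ = 1.4428 — both > 1, two phases present.
Newton–Raphson from ψ = 0.47:
  ψ = 0.4700: g = -0.11846, g' = -0.4272 → ψ = 0.1927
  ψ = 0.1927: g = -0.00428, g' = -0.4135 → ψ = 0.1824
Converged at ψ = 0.1824.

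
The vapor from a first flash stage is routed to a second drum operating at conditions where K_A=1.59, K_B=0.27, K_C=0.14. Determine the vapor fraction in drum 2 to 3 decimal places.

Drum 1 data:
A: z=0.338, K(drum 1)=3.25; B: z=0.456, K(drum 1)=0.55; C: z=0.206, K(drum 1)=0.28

V/F (drum 2) = 0.204

Drum 1:
Material balance + equilibrium reduce to Σ zᵢ(Kᵢ−1)/(1+ψ₁(Kᵢ−1)) = 0.
Feasibility: ΣzᵢKᵢ = 1.407, Σzᵢ/Kᵢ = 1.669 — both > 1, two phases present.
Newton–Raphson from ψ₁ = 0.5:
  ψ₁ = 0.500: g = -0.1386, g' = -0.793 → ψ₁ = 0.325
  ψ₁ = 0.325: g = 0.0051, g' = -0.879 → ψ₁ = 0.331
Converged at ψ₁ = 0.331.
Drum-1 compositions:
  A: x = 0.194, y = 0.630
  B: x = 0.536, y = 0.295
  C: x = 0.270, y = 0.076
Drum-2 feed = drum-1 vapor: z₂ = (0.6296, 0.2947, 0.0757).
Drum 2:
Iterate (Newton) starting at ψ₂ = 0.5:
  ψ₂ = 0.500: g = -0.1662, g' = -0.693 → ψ₂ = 0.260
  ψ₂ = 0.260: g = -0.0274, g' = -0.497 → ψ₂ = 0.205
  ψ₂ = 0.205: g = -0.0007, g' = -0.474 → ψ₂ = 0.204
Converged at ψ₂ = 0.204.
  A: x = 0.562, y = 0.894
  B: x = 0.346, y = 0.093
  C: x = 0.092, y = 0.013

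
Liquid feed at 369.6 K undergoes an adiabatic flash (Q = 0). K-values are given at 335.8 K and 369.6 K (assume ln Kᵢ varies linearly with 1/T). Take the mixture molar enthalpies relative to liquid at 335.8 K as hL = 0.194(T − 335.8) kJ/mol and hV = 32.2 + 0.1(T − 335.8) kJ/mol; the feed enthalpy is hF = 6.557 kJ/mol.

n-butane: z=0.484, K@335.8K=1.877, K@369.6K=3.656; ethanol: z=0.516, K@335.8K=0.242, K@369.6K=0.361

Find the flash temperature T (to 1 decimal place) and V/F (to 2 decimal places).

Adiabatic flash: solve Rachford–Rice at each trial T, then check hF = ψ·hV(T) + (1−ψ)·hL(T).
  T = 335.8 K: K = (1.877, 0.242), RR gives ψ = 0.050, H_out = 1.615 kJ/mol
  T = 369.6 K: K = (3.656, 0.361), RR gives ψ = 0.563, H_out = 22.902 kJ/mol
  T = 352.7 K: K = (2.662, 0.298), RR gives ψ = 0.379, H_out = 14.891 kJ/mol
  T = 344.2 K: K = (2.242, 0.269), RR gives ψ = 0.247, H_out = 9.389 kJ/mol
  T = 340.0 K: K = (2.054, 0.255), RR gives ψ = 0.160, H_out = 5.917 kJ/mol
  T = 342.1 K: K = (2.147, 0.262), RR gives ψ = 0.206, H_out = 7.737 kJ/mol
Linear interpolation between T = 340.0 (H_out = 5.917) and T = 342.1 (H_out = 7.737) on hF = 6.557 gives T ≈ 340.7 K, at which ψ = 0.18.

T = 340.7 K, V/F = 0.18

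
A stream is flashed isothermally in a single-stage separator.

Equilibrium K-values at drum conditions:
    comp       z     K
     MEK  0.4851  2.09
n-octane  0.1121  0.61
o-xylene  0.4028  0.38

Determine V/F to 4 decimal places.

Newton iteration, V/F⁰ = 0.5:
  V/F = 0.5000: g = -0.07401, g' = -0.5930 → V/F = 0.3752
  V/F = 0.3752: g = -0.00137, g' = -0.5767 → V/F = 0.3728
Converged at V/F = 0.3728.

V/F = 0.3728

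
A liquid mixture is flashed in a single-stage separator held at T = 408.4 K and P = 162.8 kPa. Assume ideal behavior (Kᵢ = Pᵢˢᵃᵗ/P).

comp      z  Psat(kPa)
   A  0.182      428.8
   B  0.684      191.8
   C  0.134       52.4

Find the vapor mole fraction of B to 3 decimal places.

Raoult's law: Kᵢ = Pᵢˢᵃᵗ/P = Pᵢˢᵃᵗ/162.8.
  K_A = 428.8/162.8 = 2.63391, K_B = 191.8/162.8 = 1.17813, K_C = 52.4/162.8 = 0.32187
Material balance + equilibrium reduce to Σ zᵢ(Kᵢ−1)/(1+ψ(Kᵢ−1)) = 0.
Feasibility: ΣzᵢKᵢ = 1.328, Σzᵢ/Kᵢ = 1.066 — both > 1, two phases present.
Newton–Raphson from ψ = 0.66:
  ψ = 0.660: g = 0.0876, g' = -0.332 → ψ = 0.924
  ψ = 0.924: g = -0.0203, g' = -0.535 → ψ = 0.886
  ψ = 0.886: g = -0.0010, g' = -0.484 → ψ = 0.884
Converged at ψ = 0.884.
Compositions from xᵢ = zᵢ/(1+ψ(Kᵢ−1)), yᵢ = Kᵢxᵢ:
  A: x = 0.074, y = 0.196
  B: x = 0.591, y = 0.696
  C: x = 0.335, y = 0.108

y_B = 0.696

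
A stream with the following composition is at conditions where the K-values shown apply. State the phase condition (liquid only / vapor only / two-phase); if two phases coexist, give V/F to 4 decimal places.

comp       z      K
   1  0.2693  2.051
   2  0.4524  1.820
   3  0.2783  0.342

two-phase, V/F = 0.7878

ΣzᵢKᵢ = 1.4709; Σzᵢ/Kᵢ = 1.1936.
Both exceed 1, so a two-phase solution exists.
Material balance + equilibrium reduce to Σ zᵢ(Kᵢ−1)/(1+ψ(Kᵢ−1)) = 0.
Newton iteration, ψ⁰ = 0.4:
  ψ = 0.4000: g = 0.23007, g' = -0.5419 → ψ = 0.8246
  ψ = 0.8246: g = -0.02738, g' = -0.7695 → ψ = 0.7890
  ψ = 0.7890: g = -0.00087, g' = -0.7222 → ψ = 0.7878
Converged at ψ = 0.7878.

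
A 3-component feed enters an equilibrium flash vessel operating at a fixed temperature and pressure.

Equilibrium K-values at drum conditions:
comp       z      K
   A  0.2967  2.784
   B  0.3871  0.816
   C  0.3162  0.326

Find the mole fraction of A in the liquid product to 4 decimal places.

Iterate (Newton) starting at ψ = 0.33:
  ψ = 0.3300: g = -0.01674, g' = -0.6265 → ψ = 0.3033
  ψ = 0.3033: g = 0.00016, g' = -0.6393 → ψ = 0.3035
Converged at ψ = 0.3035.
Compositions from xᵢ = zᵢ/(1+ψ(Kᵢ−1)), yᵢ = Kᵢxᵢ:
  A: x = 0.1925, y = 0.5358
  B: x = 0.4100, y = 0.3346
  C: x = 0.3975, y = 0.1296

x_A = 0.1925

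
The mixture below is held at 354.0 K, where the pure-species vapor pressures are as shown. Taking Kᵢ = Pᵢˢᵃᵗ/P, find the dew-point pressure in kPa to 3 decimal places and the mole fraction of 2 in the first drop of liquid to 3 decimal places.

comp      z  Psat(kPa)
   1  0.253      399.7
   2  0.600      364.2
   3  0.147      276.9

Pdew = 355.707 kPa, x_2 = 0.586

At the dew point ψ → 1, so Σzᵢ/Kᵢ = 1 with Kᵢ = Pᵢˢᵃᵗ/P ⇒ 1/P = Σzᵢ/Pᵢˢᵃᵗ.
1/P = 0.253/399.7 + 0.600/364.2 + 0.147/276.9 = 0.002811 ⇒ P = 355.707 kPa
xᵢ = zᵢP/Pᵢˢᵃᵗ ⇒ x_2 = 0.600·355.707/364.2 = 0.586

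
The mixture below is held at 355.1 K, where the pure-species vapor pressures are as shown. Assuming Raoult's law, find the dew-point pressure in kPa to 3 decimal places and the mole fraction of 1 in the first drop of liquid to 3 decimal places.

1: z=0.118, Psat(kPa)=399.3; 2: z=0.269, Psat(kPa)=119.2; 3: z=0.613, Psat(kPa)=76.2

At the dew point ψ → 1, so Σzᵢ/Kᵢ = 1 with Kᵢ = Pᵢˢᵃᵗ/P ⇒ 1/P = Σzᵢ/Pᵢˢᵃᵗ.
1/P = 0.118/399.3 + 0.269/119.2 + 0.613/76.2 = 0.010597 ⇒ P = 94.368 kPa
xᵢ = zᵢP/Pᵢˢᵃᵗ ⇒ x_1 = 0.118·94.368/399.3 = 0.028

Pdew = 94.368 kPa, x_1 = 0.028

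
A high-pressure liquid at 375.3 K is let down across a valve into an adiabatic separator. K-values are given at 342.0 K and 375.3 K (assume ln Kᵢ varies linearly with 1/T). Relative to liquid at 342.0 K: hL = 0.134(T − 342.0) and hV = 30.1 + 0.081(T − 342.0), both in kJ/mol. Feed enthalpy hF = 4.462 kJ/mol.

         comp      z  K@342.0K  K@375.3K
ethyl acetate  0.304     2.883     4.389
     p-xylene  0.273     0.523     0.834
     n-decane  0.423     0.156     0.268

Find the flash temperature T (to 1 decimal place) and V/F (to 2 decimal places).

Adiabatic flash: solve Rachford–Rice at each trial T, then check hF = ψ·hV(T) + (1−ψ)·hL(T).
  T = 342.0 K: K = (2.883, 0.523, 0.156), RR gives ψ = 0.063, H_out = 1.906 kJ/mol
  T = 375.3 K: K = (4.389, 0.834, 0.268), RR gives ψ = 0.356, H_out = 14.549 kJ/mol
  T = 358.6 K: K = (3.590, 0.667, 0.207), RR gives ψ = 0.218, H_out = 8.585 kJ/mol
  T = 350.3 K: K = (3.225, 0.592, 0.180), RR gives ψ = 0.145, H_out = 5.406 kJ/mol
  T = 346.1 K: K = (3.049, 0.557, 0.168), RR gives ψ = 0.105, H_out = 3.686 kJ/mol
  T = 348.2 K: K = (3.137, 0.574, 0.174), RR gives ψ = 0.125, H_out = 4.557 kJ/mol
Linear interpolation between T = 346.1 (H_out = 3.686) and T = 348.2 (H_out = 4.557) on hF = 4.462 gives T ≈ 348.0 K, at which ψ = 0.12.

T = 348.0 K, V/F = 0.12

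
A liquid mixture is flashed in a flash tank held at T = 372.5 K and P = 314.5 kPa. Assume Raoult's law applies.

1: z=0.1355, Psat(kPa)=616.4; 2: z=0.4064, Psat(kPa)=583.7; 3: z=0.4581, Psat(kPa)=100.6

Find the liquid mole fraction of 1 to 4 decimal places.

x_1 = 0.1070

Raoult's law: Kᵢ = Pᵢˢᵃᵗ/P = Pᵢˢᵃᵗ/314.5.
  K_1 = 616.4/314.5 = 1.959936, K_2 = 583.7/314.5 = 1.855962, K_3 = 100.6/314.5 = 0.319873
Let ψ = V/F and solve Σ zᵢ(Kᵢ−1)/(1+ψ(Kᵢ−1)) = 0.
Check two-phase: ΣzᵢKᵢ = 1.1664 > 1 and Σzᵢ/Kᵢ = 1.7202 > 1, so g(0) = 0.1664 > 0 and g(1) = -0.7202 < 0.
Iterate (Newton) starting at ψ = 0.5:
  ψ = 0.5000: g = -0.14062, g' = -0.6896 → ψ = 0.2961
  ψ = 0.2961: g = -0.01131, g' = -0.5975 → ψ = 0.2771
Converged at ψ = 0.2771.
Compositions from xᵢ = zᵢ/(1+ψ(Kᵢ−1)), yᵢ = Kᵢxᵢ:
  1: x = 0.1070, y = 0.2098
  2: x = 0.3285, y = 0.6097
  3: x = 0.5645, y = 0.1806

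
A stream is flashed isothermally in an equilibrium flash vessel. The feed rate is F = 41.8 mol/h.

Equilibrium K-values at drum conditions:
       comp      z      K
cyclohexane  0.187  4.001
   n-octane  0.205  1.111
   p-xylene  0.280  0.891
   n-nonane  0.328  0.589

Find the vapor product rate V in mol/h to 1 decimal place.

Newton iteration, V/F⁰ = 0.49:
  V/F = 0.490: g = 0.0477, g' = -0.369 → V/F = 0.619
  V/F = 0.619: g = 0.0040, g' = -0.312 → V/F = 0.632
Converged at V/F = 0.632.
Then V = V/F·F = 0.6324·41.8 = 26.4 mol/h and L = F − V = 15.4 mol/h.

V = 26.4 mol/h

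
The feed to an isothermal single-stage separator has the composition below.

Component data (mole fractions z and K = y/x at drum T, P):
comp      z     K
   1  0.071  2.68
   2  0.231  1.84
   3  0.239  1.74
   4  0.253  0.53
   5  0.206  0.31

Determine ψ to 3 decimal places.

ψ = 0.420

Iterate (Newton) starting at ψ = 0.58:
  ψ = 0.580: g = -0.0858, g' = -0.567 → ψ = 0.429
  ψ = 0.429: g = -0.0045, g' = -0.517 → ψ = 0.420
Converged at ψ = 0.420.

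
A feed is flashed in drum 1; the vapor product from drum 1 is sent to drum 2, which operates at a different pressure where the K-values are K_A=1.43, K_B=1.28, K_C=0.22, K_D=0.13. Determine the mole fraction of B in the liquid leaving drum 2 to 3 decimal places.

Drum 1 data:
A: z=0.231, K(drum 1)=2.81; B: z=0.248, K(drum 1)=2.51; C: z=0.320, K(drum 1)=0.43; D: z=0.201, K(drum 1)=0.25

Drum 1:
Rachford–Rice: g(ψ₁) = Σ zᵢ(Kᵢ−1)/(1+ψ₁(Kᵢ−1)) = 0.
Feasibility: ΣzᵢKᵢ = 1.459, Σzᵢ/Kᵢ = 1.729 — both > 1, two phases present.
Newton iteration, ψ₁⁰ = 0.4:
  ψ₁ = 0.400: g = 0.0244, g' = -0.880 → ψ₁ = 0.428
Converged at ψ₁ = 0.428.
Drum-1 compositions:
  A: x = 0.130, y = 0.366
  B: x = 0.151, y = 0.378
  C: x = 0.423, y = 0.182
  D: x = 0.296, y = 0.074
Drum-2 feed = drum-1 vapor: z₂ = (0.3658, 0.3782, 0.1820, 0.0740).
Drum 2:
Newton–Raphson from ψ₂ = 0.5:
  ψ₂ = 0.500: g = -0.1242, g' = -0.542 → ψ₂ = 0.271
  ψ₂ = 0.271: g = -0.0247, g' = -0.354 → ψ₂ = 0.201
  ψ₂ = 0.201: g = -0.0012, g' = -0.322 → ψ₂ = 0.197
Converged at ψ₂ = 0.197.
  A: x = 0.337, y = 0.482
  B: x = 0.358, y = 0.459
  C: x = 0.215, y = 0.047
  D: x = 0.089, y = 0.012

x_B (drum 2) = 0.358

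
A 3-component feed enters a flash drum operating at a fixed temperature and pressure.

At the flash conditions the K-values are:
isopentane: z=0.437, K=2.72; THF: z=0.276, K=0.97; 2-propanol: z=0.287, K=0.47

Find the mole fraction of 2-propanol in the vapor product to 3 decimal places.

Newton iteration, ψ⁰ = 0.51:
  ψ = 0.510: g = 0.1835, g' = -0.519 → ψ = 0.864
  ψ = 0.864: g = 0.0133, g' = -0.484 → ψ = 0.891
Converged at ψ = 0.891.
Compositions from xᵢ = zᵢ/(1+ψ(Kᵢ−1)), yᵢ = Kᵢxᵢ:
  isopentane: x = 0.173, y = 0.469
  THF: x = 0.284, y = 0.275
  2-propanol: x = 0.544, y = 0.256

y_2-propanol = 0.256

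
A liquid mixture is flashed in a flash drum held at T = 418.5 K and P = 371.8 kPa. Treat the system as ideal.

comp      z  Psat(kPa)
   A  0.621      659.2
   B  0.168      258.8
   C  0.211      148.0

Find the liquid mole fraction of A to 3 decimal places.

x_A = 0.390

Raoult's law: Kᵢ = Pᵢˢᵃᵗ/P = Pᵢˢᵃᵗ/371.8.
  K_A = 659.2/371.8 = 1.77300, K_B = 258.8/371.8 = 0.69607, K_C = 148.0/371.8 = 0.39806
Let ψ = V/F and solve Σ zᵢ(Kᵢ−1)/(1+ψ(Kᵢ−1)) = 0.
g(0) = ΣzᵢKᵢ − 1 = 0.302 and g(1) = 1 − Σzᵢ/Kᵢ = -0.122, so a root lies in (0, 1).
Iterate (Newton) starting at ψ = 0.45:
  ψ = 0.450: g = 0.1228, g' = -0.369 → ψ = 0.783
  ψ = 0.783: g = -0.0082, g' = -0.444 → ψ = 0.765
  ψ = 0.765: g = -0.0001, g' = -0.435 → ψ = 0.764
Converged at ψ = 0.764.
Compositions from xᵢ = zᵢ/(1+ψ(Kᵢ−1)), yᵢ = Kᵢxᵢ:
  A: x = 0.390, y = 0.692
  B: x = 0.219, y = 0.152
  C: x = 0.391, y = 0.156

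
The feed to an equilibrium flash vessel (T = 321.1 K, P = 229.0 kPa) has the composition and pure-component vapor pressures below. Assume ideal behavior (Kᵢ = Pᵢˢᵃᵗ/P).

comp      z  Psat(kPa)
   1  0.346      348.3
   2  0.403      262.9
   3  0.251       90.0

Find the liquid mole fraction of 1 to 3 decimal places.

x_1 = 0.284

Raoult's law: Kᵢ = Pᵢˢᵃᵗ/P = Pᵢˢᵃᵗ/229.0.
  K_1 = 348.3/229.0 = 1.52096, K_2 = 262.9/229.0 = 1.14803, K_3 = 90.0/229.0 = 0.39301
Let ψ = V/F and solve Σ zᵢ(Kᵢ−1)/(1+ψ(Kᵢ−1)) = 0.
Check two-phase: ΣzᵢKᵢ = 1.088 > 1 and Σzᵢ/Kᵢ = 1.217 > 1, so g(0) = 0.088 > 0 and g(1) = -0.217 < 0.
Newton–Raphson from ψ = 0.45:
  ψ = 0.450: g = -0.0077, g' = -0.244 → ψ = 0.419
  ψ = 0.419: g = -0.0001, g' = -0.237 → ψ = 0.418
Converged at ψ = 0.418.
Compositions from xᵢ = zᵢ/(1+ψ(Kᵢ−1)), yᵢ = Kᵢxᵢ:
  1: x = 0.284, y = 0.432
  2: x = 0.380, y = 0.436
  3: x = 0.336, y = 0.132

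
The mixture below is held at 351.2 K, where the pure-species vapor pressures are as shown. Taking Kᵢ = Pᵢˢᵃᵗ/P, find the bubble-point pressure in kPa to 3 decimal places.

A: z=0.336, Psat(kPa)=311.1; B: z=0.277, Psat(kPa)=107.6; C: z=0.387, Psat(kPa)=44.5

Pbub = 151.556 kPa

At the bubble point ψ → 0, so ΣzᵢKᵢ = 1 with Kᵢ = Pᵢˢᵃᵗ/P ⇒ P = ΣzᵢPᵢˢᵃᵗ.
P = 0.336·311.1 + 0.277·107.6 + 0.387·44.5 = 151.556 kPa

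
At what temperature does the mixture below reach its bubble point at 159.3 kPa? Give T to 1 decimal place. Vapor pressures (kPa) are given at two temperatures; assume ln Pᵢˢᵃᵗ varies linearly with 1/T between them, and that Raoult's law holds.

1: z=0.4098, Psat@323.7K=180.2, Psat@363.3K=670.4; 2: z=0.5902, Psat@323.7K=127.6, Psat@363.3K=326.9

Bubble-point temperature: ΣzᵢPᵢˢᵃᵗ(T) = P. Interpolate ln Pᵢˢᵃᵗ = aᵢ + bᵢ/T.
  T = 323.7 K: ΣzᵢPᵢˢᵃᵗ = 149.16 kPa
  T = 363.3 K: ΣzᵢPᵢˢᵃᵗ = 467.67 kPa
  T = 343.5 K: ΣzᵢPᵢˢᵃᵗ = 271.78 kPa
  T = 333.6 K: ΣzᵢPᵢˢᵃᵗ = 202.90 kPa
  T = 328.6 K: ΣzᵢPᵢˢᵃᵗ = 174.04 kPa
  T = 326.1 K: ΣzᵢPᵢˢᵃᵗ = 160.94 kPa
Interpolating between 323.7 K and 326.1 K gives T ≈ 325.8 K.

T = 325.8 K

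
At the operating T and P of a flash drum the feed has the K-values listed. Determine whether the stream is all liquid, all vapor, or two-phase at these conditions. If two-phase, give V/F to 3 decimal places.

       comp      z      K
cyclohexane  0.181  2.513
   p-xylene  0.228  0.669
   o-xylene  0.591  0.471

all liquid

ΣzᵢKᵢ = 0.886; Σzᵢ/Kᵢ = 1.668.
Since ΣzᵢKᵢ < 1 the mixture is below its bubble point — single liquid phase.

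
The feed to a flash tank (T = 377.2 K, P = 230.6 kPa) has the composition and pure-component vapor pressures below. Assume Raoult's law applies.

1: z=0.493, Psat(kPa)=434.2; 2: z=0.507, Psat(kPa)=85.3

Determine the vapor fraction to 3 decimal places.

ψ = 0.208

Raoult's law: Kᵢ = Pᵢˢᵃᵗ/P = Pᵢˢᵃᵗ/230.6.
  K_1 = 434.2/230.6 = 1.88291, K_2 = 85.3/230.6 = 0.36990
Material balance + equilibrium reduce to Σ zᵢ(Kᵢ−1)/(1+ψ(Kᵢ−1)) = 0.
g(0) = ΣzᵢKᵢ − 1 = 0.116 and g(1) = 1 − Σzᵢ/Kᵢ = -0.632, so a root lies in (0, 1).
Binary case is linear: z₁(K₁−1)(1+ψ(K₂−1)) + z₂(K₂−1)(1+ψ(K₁−1)) = 0
⇒ ψ = [z₁(K₁−1)+z₂(K₂−1)] / [−(K₁−1)(K₂−1)] = 0.1158/0.5563 = 0.208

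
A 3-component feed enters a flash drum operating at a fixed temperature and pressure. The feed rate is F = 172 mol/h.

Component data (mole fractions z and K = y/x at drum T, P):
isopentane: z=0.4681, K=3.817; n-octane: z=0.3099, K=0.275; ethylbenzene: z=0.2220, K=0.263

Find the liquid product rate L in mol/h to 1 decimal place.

Rachford–Rice: g(β) = Σ zᵢ(Kᵢ−1)/(1+β(Kᵢ−1)) = 0.
g(0) = ΣzᵢKᵢ − 1 = 0.9303 and g(1) = 1 − Σzᵢ/Kᵢ = -1.0937, so a root lies in (0, 1).
Newton iteration, β⁰ = 0.36:
  β = 0.3600: g = 0.12797, g' = -1.4373 → β = 0.4490
  β = 0.4490: g = 0.00454, g' = -1.3516 → β = 0.4524
Converged at β = 0.4524.
Then V = β·F = 0.4524·172 = 77.8 mol/h and L = F − V = 94.2 mol/h.

L = 94.2 mol/h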